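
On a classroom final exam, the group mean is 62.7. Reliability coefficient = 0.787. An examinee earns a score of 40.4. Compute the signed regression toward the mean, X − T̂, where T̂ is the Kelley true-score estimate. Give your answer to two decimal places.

-4.75

Weight the observed score by reliability and the mean by (1 − reliability): T̂ = 0.787·40.4 + 0.213·62.7 = 31.7948 + 13.3551 = 45.1499.
X − T̂ = 40.4 − 45.150 = -4.750 → -4.75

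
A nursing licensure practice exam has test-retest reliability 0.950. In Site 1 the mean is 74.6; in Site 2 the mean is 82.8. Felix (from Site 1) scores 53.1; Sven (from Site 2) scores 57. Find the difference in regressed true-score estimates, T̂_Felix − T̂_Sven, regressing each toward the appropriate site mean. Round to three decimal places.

T̂_Felix = 0.950(53.1) + 0.050(74.6) = 54.17500
T̂_Sven = 0.950(57) + 0.050(82.8) = 58.29000
Difference = 54.17500 − 58.29000 = -4.11500

-4.115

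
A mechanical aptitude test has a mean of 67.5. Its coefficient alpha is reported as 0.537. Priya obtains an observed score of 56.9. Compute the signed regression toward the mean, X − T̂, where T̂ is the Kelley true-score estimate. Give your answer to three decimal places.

T̂ = 0.537(56.9) + 0.463(67.5) = 30.5553 + 31.2525 = 61.80780 → 61.8078
X − T̂ = 56.9 − 61.8078 = -4.9078 → -4.908

-4.908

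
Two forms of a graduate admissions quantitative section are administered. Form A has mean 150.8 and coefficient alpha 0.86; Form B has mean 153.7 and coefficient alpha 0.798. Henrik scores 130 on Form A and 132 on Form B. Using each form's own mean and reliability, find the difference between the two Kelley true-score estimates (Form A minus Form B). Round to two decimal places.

-3.47

T̂_A = 0.86(130) + 0.14(150.8) = 132.9120
T̂_B = 0.798(132) + 0.202(153.7) = 136.3834
T̂_A − T̂_B = -3.4714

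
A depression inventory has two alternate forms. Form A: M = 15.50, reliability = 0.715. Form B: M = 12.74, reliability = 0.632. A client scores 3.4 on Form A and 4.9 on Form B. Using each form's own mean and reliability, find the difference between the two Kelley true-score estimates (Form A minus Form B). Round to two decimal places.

-0.94

T̂_A = 0.715(3.4) + 0.285(15.50) = 6.8485
T̂_B = 0.632(4.9) + 0.368(12.74) = 7.7851
T̂_A − T̂_B = -0.9366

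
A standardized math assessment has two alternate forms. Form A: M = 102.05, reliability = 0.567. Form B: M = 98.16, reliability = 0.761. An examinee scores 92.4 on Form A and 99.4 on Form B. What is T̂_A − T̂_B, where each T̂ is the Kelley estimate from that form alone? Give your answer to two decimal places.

-2.53

T̂_A = 0.567(92.4) + 0.433(102.05) = 96.5785
T̂_B = 0.761(99.4) + 0.239(98.16) = 99.1036
T̂_A − T̂_B = -2.5252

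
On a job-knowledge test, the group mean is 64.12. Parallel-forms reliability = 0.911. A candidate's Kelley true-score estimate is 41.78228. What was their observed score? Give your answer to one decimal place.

39.6

T̂ = ρX + (1 − ρ)μ  ⇒  X = (T̂ − (1 − ρ)μ) / ρ
X = (41.78228 − 0.089 × 64.12) / 0.911 = (41.78228 − 5.70668) / 0.911 = 36.07560 / 0.911 = 39.600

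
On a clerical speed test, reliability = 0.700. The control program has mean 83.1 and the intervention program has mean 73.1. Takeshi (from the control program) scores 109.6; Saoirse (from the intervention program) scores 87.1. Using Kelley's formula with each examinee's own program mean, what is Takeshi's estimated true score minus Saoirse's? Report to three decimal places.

18.750

T̂_Takeshi = 0.700(109.6) + 0.300(83.1) = 101.65000
T̂_Saoirse = 0.700(87.1) + 0.300(73.1) = 82.90000
Difference = 101.65000 − 82.90000 = 18.75000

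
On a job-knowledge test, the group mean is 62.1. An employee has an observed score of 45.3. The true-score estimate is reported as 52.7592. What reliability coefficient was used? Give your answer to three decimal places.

T̂ = ρX + (1 − ρ)μ  ⇒  T̂ − μ = ρ(X − μ)
ρ = (T̂ − μ)/(X − μ) = (52.7592 − 62.1) / (45.3 − 62.1) = -9.3408 / -16.8 = 0.55600

0.556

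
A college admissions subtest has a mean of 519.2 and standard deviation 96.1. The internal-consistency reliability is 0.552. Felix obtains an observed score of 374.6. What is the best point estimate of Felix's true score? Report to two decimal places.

439.38

T̂ = 0.552(374.6) + 0.448(519.2) = 206.7792 + 232.6016 = 439.381 → 439.38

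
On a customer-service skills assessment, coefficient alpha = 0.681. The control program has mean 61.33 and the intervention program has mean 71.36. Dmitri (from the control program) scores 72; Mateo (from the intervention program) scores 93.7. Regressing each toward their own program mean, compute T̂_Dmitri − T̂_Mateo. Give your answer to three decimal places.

T̂_Dmitri = 0.681(72) + 0.319(61.33) = 68.59627
T̂_Mateo = 0.681(93.7) + 0.319(71.36) = 86.57354
Difference = 68.59627 − 86.57354 = -17.97727

-17.977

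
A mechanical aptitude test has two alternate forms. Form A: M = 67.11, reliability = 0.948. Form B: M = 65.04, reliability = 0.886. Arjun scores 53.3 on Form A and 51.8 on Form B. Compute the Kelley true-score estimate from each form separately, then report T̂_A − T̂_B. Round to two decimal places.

T̂_A = 0.948(53.3) + 0.052(67.11) = 54.0181
T̂_B = 0.886(51.8) + 0.114(65.04) = 53.3094
T̂_A − T̂_B = 0.7088

0.71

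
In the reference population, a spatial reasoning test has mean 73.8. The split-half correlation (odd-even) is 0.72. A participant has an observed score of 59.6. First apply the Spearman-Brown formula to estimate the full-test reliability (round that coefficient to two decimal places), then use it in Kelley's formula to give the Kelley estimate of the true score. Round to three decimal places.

Spearman-Brown: ρ = 2r/(1 + r) = 2(0.72)/(1 + 0.72) = 1.440/1.72 = 0.8372 → 0.84
Kelley's formula gives T̂ = 0.84·59.6 + 0.16·73.8 = 50.064 + 11.808 = 61.8720.

61.872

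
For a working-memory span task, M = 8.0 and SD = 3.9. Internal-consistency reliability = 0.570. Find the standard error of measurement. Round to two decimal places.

SEM = SD · √(1 − ρ) = 3.9 × √0.430 = 3.9 × 0.6557 = 2.557

2.56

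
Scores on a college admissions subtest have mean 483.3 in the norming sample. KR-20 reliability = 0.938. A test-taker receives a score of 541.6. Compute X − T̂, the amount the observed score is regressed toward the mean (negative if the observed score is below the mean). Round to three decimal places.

T̂ = 0.938(541.6) + 0.062(483.3) = 508.0208 + 29.9646 = 537.98540 → 537.9854
X − T̂ = 541.6 − 537.9854 = 3.6146 → 3.615

3.615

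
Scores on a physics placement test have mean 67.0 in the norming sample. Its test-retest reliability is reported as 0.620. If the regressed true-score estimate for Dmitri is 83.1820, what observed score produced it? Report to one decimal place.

93.1

T̂ = ρX + (1 − ρ)μ  ⇒  X = (T̂ − (1 − ρ)μ) / ρ
X = (83.1820 − 0.380 × 67.0) / 0.620 = (83.1820 − 25.4600) / 0.620 = 57.7220 / 0.620 = 93.100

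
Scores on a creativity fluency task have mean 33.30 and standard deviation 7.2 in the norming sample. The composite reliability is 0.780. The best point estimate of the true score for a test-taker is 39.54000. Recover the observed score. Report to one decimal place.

T̂ = ρX + (1 − ρ)μ  ⇒  X = (T̂ − (1 − ρ)μ) / ρ
X = (39.54000 − 0.220 × 33.30) / 0.780 = (39.54000 − 7.32600) / 0.780 = 32.21400 / 0.780 = 41.300

41.3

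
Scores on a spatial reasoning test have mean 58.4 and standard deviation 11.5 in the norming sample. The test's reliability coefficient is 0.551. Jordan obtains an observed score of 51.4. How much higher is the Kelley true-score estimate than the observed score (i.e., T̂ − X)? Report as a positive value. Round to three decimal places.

T̂ = ρX + (1 − ρ)μ
  = 0.551 × 51.4 + 0.449 × 58.4
  = 28.3214 + 26.2216
  = 54.54300
  ≈ 54.5430
T̂ − X = 54.5430 − 51.4 = 3.1430 → 3.143

3.143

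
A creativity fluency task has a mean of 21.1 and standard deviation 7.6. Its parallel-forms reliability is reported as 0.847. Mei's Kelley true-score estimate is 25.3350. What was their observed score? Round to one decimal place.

T̂ = ρX + (1 − ρ)μ  ⇒  X = (T̂ − (1 − ρ)μ) / ρ
X = (25.3350 − 0.153 × 21.1) / 0.847 = (25.3350 − 3.2283) / 0.847 = 22.1067 / 0.847 = 26.100

26.1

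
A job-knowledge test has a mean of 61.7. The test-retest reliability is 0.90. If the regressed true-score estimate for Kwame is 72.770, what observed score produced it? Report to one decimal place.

74.0

T̂ = ρX + (1 − ρ)μ  ⇒  X = (T̂ − (1 − ρ)μ) / ρ
X = (72.770 − 0.10 × 61.7) / 0.90 = (72.770 − 6.170) / 0.90 = 66.600 / 0.90 = 74.000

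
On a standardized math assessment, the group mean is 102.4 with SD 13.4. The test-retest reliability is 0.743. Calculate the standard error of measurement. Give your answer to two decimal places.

SEM = SD · √(1 − ρ) = 13.4 × √0.257 = 13.4 × 0.5070 = 6.793

6.79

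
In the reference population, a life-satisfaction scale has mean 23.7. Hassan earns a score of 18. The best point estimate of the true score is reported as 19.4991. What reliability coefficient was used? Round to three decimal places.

T̂ = ρX + (1 − ρ)μ  ⇒  T̂ − μ = ρ(X − μ)
ρ = (T̂ − μ)/(X − μ) = (19.4991 − 23.7) / (18 − 23.7) = -4.2009 / -5.7 = 0.73700

0.737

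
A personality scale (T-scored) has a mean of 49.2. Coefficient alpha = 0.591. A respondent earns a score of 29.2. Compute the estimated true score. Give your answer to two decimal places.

Kelley's formula gives T̂ = 0.591·29.2 + 0.409·49.2 = 17.2572 + 20.1228 = 37.380.

37.38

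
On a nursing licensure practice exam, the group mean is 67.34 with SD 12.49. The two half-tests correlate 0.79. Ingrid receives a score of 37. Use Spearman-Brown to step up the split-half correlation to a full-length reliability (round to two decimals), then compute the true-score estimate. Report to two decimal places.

Spearman-Brown: ρ = 2r/(1 + r) = 2(0.79)/(1 + 0.79) = 1.580/1.79 = 0.8827 → 0.88
T̂ = ρX + (1 − ρ)μ
  = 0.88 × 37 + 0.12 × 67.34
  = 32.56 + 8.0808
  = 40.641
  ≈ 40.64

40.64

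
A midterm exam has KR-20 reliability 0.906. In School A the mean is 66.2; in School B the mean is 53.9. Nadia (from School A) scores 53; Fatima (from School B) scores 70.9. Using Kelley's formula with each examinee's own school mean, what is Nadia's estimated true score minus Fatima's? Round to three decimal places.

-15.061

T̂_Nadia = 0.906(53) + 0.094(66.2) = 54.24080
T̂_Fatima = 0.906(70.9) + 0.094(53.9) = 69.30200
Difference = 54.24080 − 69.30200 = -15.06120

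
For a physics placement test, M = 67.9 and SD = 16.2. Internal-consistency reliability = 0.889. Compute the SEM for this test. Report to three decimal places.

5.397

SEM = SD · √(1 − ρ) = 16.2 × √0.111 = 16.2 × 0.3332 = 5.3973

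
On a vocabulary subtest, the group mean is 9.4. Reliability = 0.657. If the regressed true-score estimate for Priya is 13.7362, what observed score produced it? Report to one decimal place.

16.0

T̂ = ρX + (1 − ρ)μ  ⇒  X = (T̂ − (1 − ρ)μ) / ρ
X = (13.7362 − 0.343 × 9.4) / 0.657 = (13.7362 − 3.2242) / 0.657 = 10.5120 / 0.657 = 16.000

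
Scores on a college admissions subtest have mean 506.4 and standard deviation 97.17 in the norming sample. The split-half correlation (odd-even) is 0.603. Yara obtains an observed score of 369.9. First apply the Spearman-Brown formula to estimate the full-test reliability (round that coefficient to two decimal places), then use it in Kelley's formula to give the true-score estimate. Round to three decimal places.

404.025

Spearman-Brown: ρ = 2r/(1 + r) = 2(0.603)/(1 + 0.603) = 1.2060/1.603 = 0.7523 → 0.75
T̂ = ρX + (1 − ρ)μ
  = 0.75 × 369.9 + 0.25 × 506.4
  = 277.425 + 126.600
  = 404.0250
  ≈ 404.025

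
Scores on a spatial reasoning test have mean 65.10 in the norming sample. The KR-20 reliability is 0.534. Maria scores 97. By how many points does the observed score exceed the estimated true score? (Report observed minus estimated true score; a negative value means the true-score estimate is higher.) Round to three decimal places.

14.865

T̂ = ρX + (1 − ρ)μ
  = 0.534 × 97 + 0.466 × 65.10
  = 51.798 + 30.33660
  = 82.13460
  ≈ 82.1346
X − T̂ = 97 − 82.1346 = 14.8654 → 14.865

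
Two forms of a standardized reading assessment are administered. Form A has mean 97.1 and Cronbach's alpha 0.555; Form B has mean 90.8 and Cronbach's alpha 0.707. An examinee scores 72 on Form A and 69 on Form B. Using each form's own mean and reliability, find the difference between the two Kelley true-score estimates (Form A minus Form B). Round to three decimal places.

7.782

T̂_A = 0.555(72) + 0.445(97.1) = 83.16950
T̂_B = 0.707(69) + 0.293(90.8) = 75.38740
T̂_A − T̂_B = 7.78210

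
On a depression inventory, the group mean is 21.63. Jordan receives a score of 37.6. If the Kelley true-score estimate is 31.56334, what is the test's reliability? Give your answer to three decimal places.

T̂ = ρX + (1 − ρ)μ  ⇒  T̂ − μ = ρ(X − μ)
ρ = (T̂ − μ)/(X − μ) = (31.56334 − 21.63) / (37.6 − 21.63) = 9.93334 / 15.97 = 0.62200

0.622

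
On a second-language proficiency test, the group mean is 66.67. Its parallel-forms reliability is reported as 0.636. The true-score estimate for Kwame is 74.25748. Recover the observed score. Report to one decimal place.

78.6

T̂ = ρX + (1 − ρ)μ  ⇒  X = (T̂ − (1 − ρ)μ) / ρ
X = (74.25748 − 0.364 × 66.67) / 0.636 = (74.25748 − 24.26788) / 0.636 = 49.98960 / 0.636 = 78.600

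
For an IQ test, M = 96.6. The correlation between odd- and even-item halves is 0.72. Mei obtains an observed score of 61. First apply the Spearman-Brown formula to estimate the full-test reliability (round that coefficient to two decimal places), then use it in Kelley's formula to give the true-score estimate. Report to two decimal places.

Spearman-Brown: ρ = 2r/(1 + r) = 2(0.72)/(1 + 0.72) = 1.440/1.72 = 0.8372 → 0.84
T̂ = 0.84(61) + 0.16(96.6) = 51.24 + 15.456 = 66.696 → 66.70

66.70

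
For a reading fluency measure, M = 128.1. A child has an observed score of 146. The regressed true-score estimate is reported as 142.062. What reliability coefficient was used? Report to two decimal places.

0.78

T̂ = ρX + (1 − ρ)μ  ⇒  T̂ − μ = ρ(X − μ)
ρ = (T̂ − μ)/(X − μ) = (142.062 − 128.1) / (146 − 128.1) = 13.962 / 17.9 = 0.7800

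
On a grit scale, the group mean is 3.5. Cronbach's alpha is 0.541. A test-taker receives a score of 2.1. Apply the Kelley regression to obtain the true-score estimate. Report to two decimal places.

T̂ = ρX + (1 − ρ)μ
  = 0.541 × 2.1 + 0.459 × 3.5
  = 1.1361 + 1.6065
  = 2.743
  ≈ 2.74

2.74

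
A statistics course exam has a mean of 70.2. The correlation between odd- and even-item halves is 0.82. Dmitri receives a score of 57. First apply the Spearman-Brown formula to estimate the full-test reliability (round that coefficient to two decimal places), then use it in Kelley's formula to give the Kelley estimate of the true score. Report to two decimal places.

Spearman-Brown: ρ = 2r/(1 + r) = 2(0.82)/(1 + 0.82) = 1.640/1.82 = 0.9011 → 0.90
Regress the observed score toward the mean by the unreliability: T̂ = 0.90·57 + 0.10·70.2 = 51.30 + 7.020 = 58.320.

58.32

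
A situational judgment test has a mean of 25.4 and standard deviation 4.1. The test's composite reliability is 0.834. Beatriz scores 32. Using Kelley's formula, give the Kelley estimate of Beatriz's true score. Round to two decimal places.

T̂ = 0.834(32) + 0.166(25.4) = 26.688 + 4.2164 = 30.904 → 30.90

30.90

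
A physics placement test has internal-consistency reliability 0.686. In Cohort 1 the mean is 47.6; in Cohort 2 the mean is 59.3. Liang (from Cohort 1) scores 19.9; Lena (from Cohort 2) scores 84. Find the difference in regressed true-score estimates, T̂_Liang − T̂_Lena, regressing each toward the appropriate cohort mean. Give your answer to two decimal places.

T̂_Liang = 0.686(19.9) + 0.314(47.6) = 28.5978
T̂_Lena = 0.686(84) + 0.314(59.3) = 76.2442
Difference = 28.5978 − 76.2442 = -47.6464

-47.65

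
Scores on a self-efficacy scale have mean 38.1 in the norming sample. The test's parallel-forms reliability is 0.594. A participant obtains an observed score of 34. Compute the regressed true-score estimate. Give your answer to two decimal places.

35.66

T̂ = 0.594(34) + 0.406(38.1) = 20.196 + 15.4686 = 35.665 → 35.66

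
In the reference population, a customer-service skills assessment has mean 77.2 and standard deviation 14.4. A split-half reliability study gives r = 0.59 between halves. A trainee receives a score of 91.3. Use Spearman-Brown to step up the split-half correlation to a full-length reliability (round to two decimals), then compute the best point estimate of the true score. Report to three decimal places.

Spearman-Brown: ρ = 2r/(1 + r) = 2(0.59)/(1 + 0.59) = 1.180/1.59 = 0.7421 → 0.74
T̂ = 0.74(91.3) + 0.26(77.2) = 67.562 + 20.072 = 87.6340 → 87.634

87.634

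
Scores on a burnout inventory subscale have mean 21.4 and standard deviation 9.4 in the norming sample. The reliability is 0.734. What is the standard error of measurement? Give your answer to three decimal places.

SEM = SD · √(1 − ρ) = 9.4 × √0.266 = 9.4 × 0.5158 = 4.8481

4.848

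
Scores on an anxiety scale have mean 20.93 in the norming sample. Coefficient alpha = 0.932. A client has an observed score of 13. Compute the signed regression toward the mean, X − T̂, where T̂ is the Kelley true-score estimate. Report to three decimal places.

-0.539

T̂ = 0.932(13) + 0.068(20.93) = 12.116 + 1.42324 = 13.53924 → 13.5392
X − T̂ = 13 − 13.5392 = -0.5392 → -0.539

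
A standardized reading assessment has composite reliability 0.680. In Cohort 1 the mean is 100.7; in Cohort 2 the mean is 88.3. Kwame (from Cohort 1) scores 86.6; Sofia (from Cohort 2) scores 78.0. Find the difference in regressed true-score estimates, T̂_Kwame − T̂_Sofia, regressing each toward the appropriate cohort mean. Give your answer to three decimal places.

9.816

T̂_Kwame = 0.680(86.6) + 0.320(100.7) = 91.11200
T̂_Sofia = 0.680(78.0) + 0.320(88.3) = 81.29600
Difference = 91.11200 − 81.29600 = 9.81600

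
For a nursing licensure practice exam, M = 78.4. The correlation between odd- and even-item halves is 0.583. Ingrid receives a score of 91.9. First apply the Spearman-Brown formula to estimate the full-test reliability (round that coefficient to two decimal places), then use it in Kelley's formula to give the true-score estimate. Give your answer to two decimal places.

88.39

Spearman-Brown: ρ = 2r/(1 + r) = 2(0.583)/(1 + 0.583) = 1.1660/1.583 = 0.7366 → 0.74
T̂ = ρX + (1 − ρ)μ
  = 0.74 × 91.9 + 0.26 × 78.4
  = 68.006 + 20.384
  = 88.390
  ≈ 88.39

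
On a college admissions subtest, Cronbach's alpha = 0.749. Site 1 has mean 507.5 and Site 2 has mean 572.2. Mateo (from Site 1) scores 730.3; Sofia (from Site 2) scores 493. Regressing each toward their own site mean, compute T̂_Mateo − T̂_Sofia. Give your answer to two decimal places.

161.50

T̂_Mateo = 0.749(730.3) + 0.251(507.5) = 674.3772
T̂_Sofia = 0.749(493) + 0.251(572.2) = 512.8792
Difference = 674.3772 − 512.8792 = 161.4980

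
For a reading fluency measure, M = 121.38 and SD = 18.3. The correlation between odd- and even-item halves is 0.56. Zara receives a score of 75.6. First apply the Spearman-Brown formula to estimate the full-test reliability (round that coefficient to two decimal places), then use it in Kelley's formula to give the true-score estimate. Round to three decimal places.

Spearman-Brown: ρ = 2r/(1 + r) = 2(0.56)/(1 + 0.56) = 1.120/1.56 = 0.7179 → 0.72
T̂ = 0.72(75.6) + 0.28(121.38) = 54.432 + 33.9864 = 88.4184 → 88.418

88.418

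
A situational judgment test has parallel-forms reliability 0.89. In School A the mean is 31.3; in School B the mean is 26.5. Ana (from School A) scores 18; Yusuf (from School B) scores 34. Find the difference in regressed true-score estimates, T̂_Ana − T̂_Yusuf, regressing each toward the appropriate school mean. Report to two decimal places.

T̂_Ana = 0.89(18) + 0.11(31.3) = 19.4630
T̂_Yusuf = 0.89(34) + 0.11(26.5) = 33.1750
Difference = 19.4630 − 33.1750 = -13.7120

-13.71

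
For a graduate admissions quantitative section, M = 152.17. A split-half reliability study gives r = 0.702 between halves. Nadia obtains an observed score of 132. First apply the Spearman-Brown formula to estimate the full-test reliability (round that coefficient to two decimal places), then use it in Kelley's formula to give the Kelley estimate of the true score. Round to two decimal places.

135.63

Spearman-Brown: ρ = 2r/(1 + r) = 2(0.702)/(1 + 0.702) = 1.4040/1.702 = 0.8249 → 0.82
T̂ = ρX + (1 − ρ)μ
  = 0.82 × 132 + 0.18 × 152.17
  = 108.24 + 27.3906
  = 135.631
  ≈ 135.63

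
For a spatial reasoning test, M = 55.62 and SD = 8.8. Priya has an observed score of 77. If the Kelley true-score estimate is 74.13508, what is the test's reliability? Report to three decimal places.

T̂ = ρX + (1 − ρ)μ  ⇒  T̂ − μ = ρ(X − μ)
ρ = (T̂ − μ)/(X − μ) = (74.13508 − 55.62) / (77 − 55.62) = 18.51508 / 21.38 = 0.86600

0.866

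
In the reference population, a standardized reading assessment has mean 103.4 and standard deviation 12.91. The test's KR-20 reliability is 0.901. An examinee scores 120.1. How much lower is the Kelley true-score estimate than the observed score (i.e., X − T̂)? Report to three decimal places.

T̂ = ρX + (1 − ρ)μ
  = 0.901 × 120.1 + 0.099 × 103.4
  = 108.2101 + 10.2366
  = 118.44670
  ≈ 118.4467
X − T̂ = 120.1 − 118.4467 = 1.6533 → 1.653

1.653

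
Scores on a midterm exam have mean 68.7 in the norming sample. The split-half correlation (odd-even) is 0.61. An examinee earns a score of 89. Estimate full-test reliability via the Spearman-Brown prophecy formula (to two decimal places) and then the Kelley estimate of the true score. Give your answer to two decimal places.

Spearman-Brown: ρ = 2r/(1 + r) = 2(0.61)/(1 + 0.61) = 1.220/1.61 = 0.7578 → 0.76
Regress the observed score toward the mean by the unreliability: T̂ = 0.76·89 + 0.24·68.7 = 67.64 + 16.488 = 84.128.

84.13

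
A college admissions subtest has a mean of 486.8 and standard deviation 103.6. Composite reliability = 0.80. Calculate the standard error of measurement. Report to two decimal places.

SEM = SD · √(1 − ρ) = 103.6 × √0.20 = 103.6 × 0.4472 = 46.331

46.33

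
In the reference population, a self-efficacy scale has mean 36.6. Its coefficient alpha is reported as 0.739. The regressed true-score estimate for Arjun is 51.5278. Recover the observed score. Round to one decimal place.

56.8

T̂ = ρX + (1 − ρ)μ  ⇒  X = (T̂ − (1 − ρ)μ) / ρ
X = (51.5278 − 0.261 × 36.6) / 0.739 = (51.5278 − 9.5526) / 0.739 = 41.9752 / 0.739 = 56.800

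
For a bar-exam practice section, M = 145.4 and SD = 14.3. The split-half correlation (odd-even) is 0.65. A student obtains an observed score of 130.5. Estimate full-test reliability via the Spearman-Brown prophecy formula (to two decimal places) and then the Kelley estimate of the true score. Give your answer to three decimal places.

133.629

Spearman-Brown: ρ = 2r/(1 + r) = 2(0.65)/(1 + 0.65) = 1.300/1.65 = 0.7879 → 0.79
T̂ = ρX + (1 − ρ)μ
  = 0.79 × 130.5 + 0.21 × 145.4
  = 103.095 + 30.534
  = 133.6290
  ≈ 133.629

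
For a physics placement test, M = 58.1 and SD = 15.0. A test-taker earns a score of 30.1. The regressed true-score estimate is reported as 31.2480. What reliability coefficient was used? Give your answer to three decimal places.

0.959

T̂ = ρX + (1 − ρ)μ  ⇒  T̂ − μ = ρ(X − μ)
ρ = (T̂ − μ)/(X − μ) = (31.2480 − 58.1) / (30.1 − 58.1) = -26.8520 / -28.0 = 0.95900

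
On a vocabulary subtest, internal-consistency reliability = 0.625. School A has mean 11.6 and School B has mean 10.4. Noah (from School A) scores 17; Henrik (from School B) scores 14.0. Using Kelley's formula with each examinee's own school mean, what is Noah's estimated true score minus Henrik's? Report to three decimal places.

2.325

T̂_Noah = 0.625(17) + 0.375(11.6) = 14.97500
T̂_Henrik = 0.625(14.0) + 0.375(10.4) = 12.65000
Difference = 14.97500 − 12.65000 = 2.32500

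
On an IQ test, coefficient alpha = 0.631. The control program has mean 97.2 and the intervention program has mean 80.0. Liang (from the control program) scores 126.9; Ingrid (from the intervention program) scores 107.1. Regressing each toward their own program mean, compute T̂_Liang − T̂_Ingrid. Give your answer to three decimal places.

T̂_Liang = 0.631(126.9) + 0.369(97.2) = 115.94070
T̂_Ingrid = 0.631(107.1) + 0.369(80.0) = 97.10010
Difference = 115.94070 − 97.10010 = 18.84060

18.841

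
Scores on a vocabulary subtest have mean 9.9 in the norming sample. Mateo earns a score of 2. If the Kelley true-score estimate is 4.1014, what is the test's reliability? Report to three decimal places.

T̂ = ρX + (1 − ρ)μ  ⇒  T̂ − μ = ρ(X − μ)
ρ = (T̂ − μ)/(X − μ) = (4.1014 − 9.9) / (2 − 9.9) = -5.7986 / -7.9 = 0.73400

0.734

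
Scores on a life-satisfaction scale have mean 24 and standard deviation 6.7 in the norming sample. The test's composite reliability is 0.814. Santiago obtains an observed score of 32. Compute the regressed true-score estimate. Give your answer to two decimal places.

T̂ = 0.814(32) + 0.186(24) = 26.048 + 4.464 = 30.512 → 30.51

30.51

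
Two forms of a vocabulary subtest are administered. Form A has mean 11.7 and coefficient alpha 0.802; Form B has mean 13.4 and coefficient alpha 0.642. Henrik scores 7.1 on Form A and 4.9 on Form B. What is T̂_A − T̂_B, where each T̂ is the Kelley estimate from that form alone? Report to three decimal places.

T̂_A = 0.802(7.1) + 0.198(11.7) = 8.01080
T̂_B = 0.642(4.9) + 0.358(13.4) = 7.94300
T̂_A − T̂_B = 0.06780

0.068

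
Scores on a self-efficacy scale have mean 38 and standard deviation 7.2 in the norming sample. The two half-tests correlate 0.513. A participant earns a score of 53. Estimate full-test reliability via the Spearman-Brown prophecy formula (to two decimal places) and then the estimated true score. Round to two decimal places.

Spearman-Brown: ρ = 2r/(1 + r) = 2(0.513)/(1 + 0.513) = 1.0260/1.513 = 0.6781 → 0.68
T̂ = 0.68(53) + 0.32(38) = 36.04 + 12.16 = 48.200 → 48.20

48.20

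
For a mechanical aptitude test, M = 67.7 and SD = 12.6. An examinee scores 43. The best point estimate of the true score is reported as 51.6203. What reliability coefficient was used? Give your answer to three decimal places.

0.651

T̂ = ρX + (1 − ρ)μ  ⇒  T̂ − μ = ρ(X − μ)
ρ = (T̂ − μ)/(X − μ) = (51.6203 − 67.7) / (43 − 67.7) = -16.0797 / -24.7 = 0.65100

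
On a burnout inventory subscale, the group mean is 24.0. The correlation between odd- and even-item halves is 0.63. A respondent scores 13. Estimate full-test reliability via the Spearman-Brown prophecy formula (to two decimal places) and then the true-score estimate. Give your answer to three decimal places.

15.530

Spearman-Brown: ρ = 2r/(1 + r) = 2(0.63)/(1 + 0.63) = 1.260/1.63 = 0.7730 → 0.77
T̂ = 0.77(13) + 0.23(24.0) = 10.01 + 5.520 = 15.5300 → 15.530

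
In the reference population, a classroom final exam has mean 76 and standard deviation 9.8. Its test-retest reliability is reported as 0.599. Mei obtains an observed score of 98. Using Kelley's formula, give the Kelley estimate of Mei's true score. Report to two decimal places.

89.18

Kelley's formula gives T̂ = 0.599·98 + 0.401·76 = 58.702 + 30.476 = 89.178.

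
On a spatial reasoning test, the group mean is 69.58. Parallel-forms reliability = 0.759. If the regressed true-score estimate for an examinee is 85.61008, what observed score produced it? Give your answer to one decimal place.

T̂ = ρX + (1 − ρ)μ  ⇒  X = (T̂ − (1 − ρ)μ) / ρ
X = (85.61008 − 0.241 × 69.58) / 0.759 = (85.61008 − 16.76878) / 0.759 = 68.84130 / 0.759 = 90.700

90.7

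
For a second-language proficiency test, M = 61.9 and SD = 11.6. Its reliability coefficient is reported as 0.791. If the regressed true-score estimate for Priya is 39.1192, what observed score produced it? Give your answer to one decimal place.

T̂ = ρX + (1 − ρ)μ  ⇒  X = (T̂ − (1 − ρ)μ) / ρ
X = (39.1192 − 0.209 × 61.9) / 0.791 = (39.1192 − 12.9371) / 0.791 = 26.1821 / 0.791 = 33.100

33.1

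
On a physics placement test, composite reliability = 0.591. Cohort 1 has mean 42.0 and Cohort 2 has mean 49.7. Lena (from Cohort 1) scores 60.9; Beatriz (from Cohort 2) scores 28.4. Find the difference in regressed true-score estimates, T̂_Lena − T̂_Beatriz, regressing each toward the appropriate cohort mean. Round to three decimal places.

16.058

T̂_Lena = 0.591(60.9) + 0.409(42.0) = 53.16990
T̂_Beatriz = 0.591(28.4) + 0.409(49.7) = 37.11170
Difference = 53.16990 − 37.11170 = 16.05820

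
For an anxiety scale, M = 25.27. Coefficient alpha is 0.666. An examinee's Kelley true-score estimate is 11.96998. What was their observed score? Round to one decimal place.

T̂ = ρX + (1 − ρ)μ  ⇒  X = (T̂ − (1 − ρ)μ) / ρ
X = (11.96998 − 0.334 × 25.27) / 0.666 = (11.96998 − 8.44018) / 0.666 = 3.52980 / 0.666 = 5.300

5.3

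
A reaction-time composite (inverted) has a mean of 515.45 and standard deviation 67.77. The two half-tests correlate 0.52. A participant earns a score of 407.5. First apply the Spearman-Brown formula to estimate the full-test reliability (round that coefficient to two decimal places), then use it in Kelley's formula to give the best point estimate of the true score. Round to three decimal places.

442.044

Spearman-Brown: ρ = 2r/(1 + r) = 2(0.52)/(1 + 0.52) = 1.040/1.52 = 0.6842 → 0.68
T̂ = 0.68(407.5) + 0.32(515.45) = 277.100 + 164.9440 = 442.0440 → 442.044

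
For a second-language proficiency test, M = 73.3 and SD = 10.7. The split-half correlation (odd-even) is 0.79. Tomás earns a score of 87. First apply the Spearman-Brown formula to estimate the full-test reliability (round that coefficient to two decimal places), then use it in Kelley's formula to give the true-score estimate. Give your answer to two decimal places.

Spearman-Brown: ρ = 2r/(1 + r) = 2(0.79)/(1 + 0.79) = 1.580/1.79 = 0.8827 → 0.88
T̂ = 0.88(87) + 0.12(73.3) = 76.56 + 8.796 = 85.356 → 85.36

85.36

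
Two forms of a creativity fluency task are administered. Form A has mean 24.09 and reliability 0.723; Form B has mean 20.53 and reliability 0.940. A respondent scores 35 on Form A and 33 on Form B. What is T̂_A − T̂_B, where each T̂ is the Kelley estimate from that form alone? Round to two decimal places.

-0.27

T̂_A = 0.723(35) + 0.277(24.09) = 31.9779
T̂_B = 0.940(33) + 0.060(20.53) = 32.2518
T̂_A − T̂_B = -0.2739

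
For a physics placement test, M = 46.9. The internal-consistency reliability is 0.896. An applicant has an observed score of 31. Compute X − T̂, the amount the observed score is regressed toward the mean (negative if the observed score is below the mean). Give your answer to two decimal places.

T̂ = 0.896(31) + 0.104(46.9) = 27.776 + 4.8776 = 32.6536 → 32.654
X − T̂ = 31 − 32.654 = -1.654 → -1.65

-1.65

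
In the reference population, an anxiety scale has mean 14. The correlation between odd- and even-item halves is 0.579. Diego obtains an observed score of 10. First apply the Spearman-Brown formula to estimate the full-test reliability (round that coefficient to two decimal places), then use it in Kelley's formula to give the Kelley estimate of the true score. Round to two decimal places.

Spearman-Brown: ρ = 2r/(1 + r) = 2(0.579)/(1 + 0.579) = 1.1580/1.579 = 0.7334 → 0.73
T̂ = ρX + (1 − ρ)μ
  = 0.73 × 10 + 0.27 × 14
  = 7.30 + 3.78
  = 11.080
  ≈ 11.08

11.08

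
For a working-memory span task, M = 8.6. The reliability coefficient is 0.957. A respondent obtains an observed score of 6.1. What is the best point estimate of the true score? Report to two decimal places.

6.21

T̂ = 0.957(6.1) + 0.043(8.6) = 5.8377 + 0.3698 = 6.207 → 6.21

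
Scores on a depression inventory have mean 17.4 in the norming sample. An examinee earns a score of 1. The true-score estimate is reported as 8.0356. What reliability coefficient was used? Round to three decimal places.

0.571

T̂ = ρX + (1 − ρ)μ  ⇒  T̂ − μ = ρ(X − μ)
ρ = (T̂ − μ)/(X − μ) = (8.0356 − 17.4) / (1 − 17.4) = -9.3644 / -16.4 = 0.57100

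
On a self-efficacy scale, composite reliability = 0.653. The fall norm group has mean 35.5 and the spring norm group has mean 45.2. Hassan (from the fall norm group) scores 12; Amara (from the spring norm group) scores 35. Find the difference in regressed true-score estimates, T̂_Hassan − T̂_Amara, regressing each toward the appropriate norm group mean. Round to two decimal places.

T̂_Hassan = 0.653(12) + 0.347(35.5) = 20.1545
T̂_Amara = 0.653(35) + 0.347(45.2) = 38.5394
Difference = 20.1545 − 38.5394 = -18.3849

-18.38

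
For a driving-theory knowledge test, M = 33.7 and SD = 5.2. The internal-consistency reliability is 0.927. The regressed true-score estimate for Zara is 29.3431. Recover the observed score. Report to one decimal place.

T̂ = ρX + (1 − ρ)μ  ⇒  X = (T̂ − (1 − ρ)μ) / ρ
X = (29.3431 − 0.073 × 33.7) / 0.927 = (29.3431 − 2.4601) / 0.927 = 26.8830 / 0.927 = 29.000

29.0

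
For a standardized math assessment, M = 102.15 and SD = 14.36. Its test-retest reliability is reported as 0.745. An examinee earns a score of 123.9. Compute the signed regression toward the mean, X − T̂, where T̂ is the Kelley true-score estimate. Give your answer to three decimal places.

5.546

Weight the observed score by reliability and the mean by (1 − reliability): T̂ = 0.745·123.9 + 0.255·102.15 = 92.3055 + 26.04825 = 118.35375.
X − T̂ = 123.9 − 118.3538 = 5.5462 → 5.546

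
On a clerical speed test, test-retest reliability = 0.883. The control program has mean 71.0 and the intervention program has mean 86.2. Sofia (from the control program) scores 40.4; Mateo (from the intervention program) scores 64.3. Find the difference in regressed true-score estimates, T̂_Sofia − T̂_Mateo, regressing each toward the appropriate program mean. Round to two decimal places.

T̂_Sofia = 0.883(40.4) + 0.117(71.0) = 43.9802
T̂_Mateo = 0.883(64.3) + 0.117(86.2) = 66.8623
Difference = 43.9802 − 66.8623 = -22.8821

-22.88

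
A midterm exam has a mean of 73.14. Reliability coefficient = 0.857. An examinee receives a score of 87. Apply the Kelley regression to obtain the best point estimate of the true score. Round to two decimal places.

85.02

Kelley's formula gives T̂ = 0.857·87 + 0.143·73.14 = 74.559 + 10.45902 = 85.018.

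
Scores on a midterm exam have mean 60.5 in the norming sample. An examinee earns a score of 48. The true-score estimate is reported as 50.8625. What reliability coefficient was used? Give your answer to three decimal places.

0.771

T̂ = ρX + (1 − ρ)μ  ⇒  T̂ − μ = ρ(X − μ)
ρ = (T̂ − μ)/(X − μ) = (50.8625 − 60.5) / (48 − 60.5) = -9.6375 / -12.5 = 0.77100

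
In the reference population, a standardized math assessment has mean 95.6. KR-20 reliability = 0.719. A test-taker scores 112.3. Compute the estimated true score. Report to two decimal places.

107.61

Regress the observed score toward the mean by the unreliability: T̂ = 0.719·112.3 + 0.281·95.6 = 80.7437 + 26.8636 = 107.607.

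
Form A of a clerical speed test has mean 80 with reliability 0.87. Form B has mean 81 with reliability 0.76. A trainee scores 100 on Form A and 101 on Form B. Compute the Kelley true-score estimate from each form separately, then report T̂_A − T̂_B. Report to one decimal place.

1.2

T̂_A = 0.87(100) + 0.13(80) = 97.400
T̂_B = 0.76(101) + 0.24(81) = 96.200
T̂_A − T̂_B = 1.200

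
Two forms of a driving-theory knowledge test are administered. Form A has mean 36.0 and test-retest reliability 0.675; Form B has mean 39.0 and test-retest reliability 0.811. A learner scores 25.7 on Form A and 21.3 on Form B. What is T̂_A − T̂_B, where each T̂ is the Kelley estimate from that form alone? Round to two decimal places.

T̂_A = 0.675(25.7) + 0.325(36.0) = 29.0475
T̂_B = 0.811(21.3) + 0.189(39.0) = 24.6453
T̂_A − T̂_B = 4.4022

4.40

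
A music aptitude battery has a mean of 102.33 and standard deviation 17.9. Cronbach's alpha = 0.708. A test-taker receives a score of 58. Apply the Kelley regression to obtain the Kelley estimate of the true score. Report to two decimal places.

T̂ = 0.708(58) + 0.292(102.33) = 41.064 + 29.88036 = 70.944 → 70.94

70.94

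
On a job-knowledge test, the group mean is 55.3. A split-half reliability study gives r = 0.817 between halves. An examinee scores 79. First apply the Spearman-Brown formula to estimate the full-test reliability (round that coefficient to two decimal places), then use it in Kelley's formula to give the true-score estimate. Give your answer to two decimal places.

Spearman-Brown: ρ = 2r/(1 + r) = 2(0.817)/(1 + 0.817) = 1.6340/1.817 = 0.8993 → 0.90
T̂ = ρX + (1 − ρ)μ
  = 0.90 × 79 + 0.10 × 55.3
  = 71.10 + 5.530
  = 76.630
  ≈ 76.63

76.63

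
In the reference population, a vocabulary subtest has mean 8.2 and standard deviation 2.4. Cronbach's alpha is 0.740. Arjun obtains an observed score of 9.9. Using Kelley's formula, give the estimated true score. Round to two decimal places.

9.46

T̂ = ρX + (1 − ρ)μ
  = 0.740 × 9.9 + 0.260 × 8.2
  = 7.3260 + 2.1320
  = 9.458
  ≈ 9.46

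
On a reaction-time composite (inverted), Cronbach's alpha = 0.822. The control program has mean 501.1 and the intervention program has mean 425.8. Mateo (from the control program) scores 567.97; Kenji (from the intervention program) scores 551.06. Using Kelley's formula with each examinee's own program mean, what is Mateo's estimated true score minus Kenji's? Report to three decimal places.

27.303

T̂_Mateo = 0.822(567.97) + 0.178(501.1) = 556.06714
T̂_Kenji = 0.822(551.06) + 0.178(425.8) = 528.76372
Difference = 556.06714 − 528.76372 = 27.30342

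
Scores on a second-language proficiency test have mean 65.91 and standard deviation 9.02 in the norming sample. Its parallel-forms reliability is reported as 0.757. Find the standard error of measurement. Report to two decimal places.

4.45

SEM = SD · √(1 − ρ) = 9.02 × √0.243 = 9.02 × 0.4930 = 4.446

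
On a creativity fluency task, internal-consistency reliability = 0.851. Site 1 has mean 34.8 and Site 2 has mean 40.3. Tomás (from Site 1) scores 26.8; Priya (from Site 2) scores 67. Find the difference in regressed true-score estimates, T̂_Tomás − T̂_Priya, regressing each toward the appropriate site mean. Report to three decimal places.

T̂_Tomás = 0.851(26.8) + 0.149(34.8) = 27.99200
T̂_Priya = 0.851(67) + 0.149(40.3) = 63.02170
Difference = 27.99200 − 63.02170 = -35.02970

-35.030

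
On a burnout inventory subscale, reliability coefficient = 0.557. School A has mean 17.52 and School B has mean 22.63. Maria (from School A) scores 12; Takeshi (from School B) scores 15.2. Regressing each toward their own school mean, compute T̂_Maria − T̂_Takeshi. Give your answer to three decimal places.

-4.046

T̂_Maria = 0.557(12) + 0.443(17.52) = 14.44536
T̂_Takeshi = 0.557(15.2) + 0.443(22.63) = 18.49149
Difference = 14.44536 − 18.49149 = -4.04613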